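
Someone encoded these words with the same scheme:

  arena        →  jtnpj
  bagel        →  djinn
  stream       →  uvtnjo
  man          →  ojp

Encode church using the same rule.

ejdtej

The shift depends on letter class: consonant r→t is +2, but vowel a→j is +9. The rule splits by letter class: vowels +9, consonants +2.
For church: c(cons)+2=e, h(cons)+2=j, u(vowel)+9=d, r(cons)+2=t, c(cons)+2=e, h(cons)+2=j.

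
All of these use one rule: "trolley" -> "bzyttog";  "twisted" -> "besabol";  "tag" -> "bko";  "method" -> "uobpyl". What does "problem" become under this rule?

The rule splits by letter class: vowels +10, consonants +8.
For problem: p(cons)+8=x, r(cons)+8=z, o(vowel)+10=y, b(cons)+8=j, l(cons)+8=t, e(vowel)+10=o, m(cons)+8=u.

xzyjtou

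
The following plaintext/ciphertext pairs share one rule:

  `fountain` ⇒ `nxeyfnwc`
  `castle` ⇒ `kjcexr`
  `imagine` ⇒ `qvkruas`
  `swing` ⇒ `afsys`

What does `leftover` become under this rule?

The shift increases by 1 at each position, starting from +8: 8, 9, 10, ….
On leftover: l+8=t, e+9=n, f+10=p, t+11=e, o+12=a, v+13=i, e+14=s, r+15=g.

tnpeaisg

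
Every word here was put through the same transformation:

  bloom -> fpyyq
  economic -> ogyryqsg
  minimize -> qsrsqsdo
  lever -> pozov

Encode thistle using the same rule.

xlswxpo

The shift depends on letter class: consonant b→f is +4, but vowel o→y is +10. The rule splits by letter class: vowels +10, consonants +4.
For thistle: t(cons)+4=x, h(cons)+4=l, i(vowel)+10=s, s(cons)+4=w, t(cons)+4=x, l(cons)+4=p, e(vowel)+10=o.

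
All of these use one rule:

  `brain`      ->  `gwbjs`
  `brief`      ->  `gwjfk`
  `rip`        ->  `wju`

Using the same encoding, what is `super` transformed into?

Vowels shift forward by 1 and consonants shift forward by 5.
On super: s(cons)+5=x, u(vowel)+1=v, p(cons)+5=u, e(vowel)+1=f, r(cons)+5=w.

xvufw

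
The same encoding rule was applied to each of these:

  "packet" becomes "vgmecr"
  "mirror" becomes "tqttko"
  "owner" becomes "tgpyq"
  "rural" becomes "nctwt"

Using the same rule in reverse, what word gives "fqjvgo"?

The output letters match the input read backwards, each shifted +2: packet reversed is tekcap. Two steps: reverse the string, then apply a Caesar shift of +2.
Undoing it on fqjvgo: shift back: f−2=d, q−2=o, j−2=h, v−2=t, g−2=e, o−2=m → dohtem; then reverse → method.

method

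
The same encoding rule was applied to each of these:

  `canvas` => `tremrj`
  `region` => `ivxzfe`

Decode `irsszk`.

rabbit

Every letter moves 17 places later in the alphabet, wrapping around z→a.
Reversing it on irsszk: i−17=r, r−17=a, s−17=b, s−17=b, z−17=i, k−17=t.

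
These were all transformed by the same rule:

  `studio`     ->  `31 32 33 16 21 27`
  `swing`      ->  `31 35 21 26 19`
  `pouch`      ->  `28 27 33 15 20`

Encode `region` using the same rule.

30 17 19 21 27 26

s is letter #19 and maps to 31: an offset of 12. The number is (letter's place in the alphabet, a=1) + 12.
Applying it to region: r=18→30, e=5→17, g=7→19, i=9→21, o=15→27, n=14→26.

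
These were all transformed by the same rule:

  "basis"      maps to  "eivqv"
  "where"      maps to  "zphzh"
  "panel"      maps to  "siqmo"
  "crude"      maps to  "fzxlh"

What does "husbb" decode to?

empty

Shifts by position in basis: pos 0: b→e (+3), pos 1: a→i (+8), pos 2: s→v (+3), pos 3: i→q (+8) — repeating every 2. It's a Vigenère-style cipher with numeric key [3,8]: position i shifts by key[i mod 2].
Decoding husbb: h−3=e, u−8=m, s−3=p, b−8=t, b−3=y.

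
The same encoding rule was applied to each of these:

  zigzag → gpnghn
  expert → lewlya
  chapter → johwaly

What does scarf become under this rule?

Compare letters: z→g is +7, i→p is +7, g→n is +7 — a constant shift. It's a constant shift of +7 (ROT7).
For scarf: s+7=z, c+7=j, a+7=h, r+7=y, f+7=m.

zjhym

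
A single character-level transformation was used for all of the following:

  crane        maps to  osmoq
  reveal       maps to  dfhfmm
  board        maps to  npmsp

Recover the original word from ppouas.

Shifts by position in crane: pos 0: c→o (+12), pos 1: r→s (+1), pos 2: a→m (+12), pos 3: n→o (+1) — repeating every 2. A repeating key of period 2 is used — shifts +12, +1 over and over.
Decoding ppouas: p−12=d, p−1=o, o−12=c, u−1=t, a−12=o, s−1=r.

doctor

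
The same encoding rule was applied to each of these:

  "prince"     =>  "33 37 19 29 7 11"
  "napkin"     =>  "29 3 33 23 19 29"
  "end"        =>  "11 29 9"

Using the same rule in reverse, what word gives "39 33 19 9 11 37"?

p(#16)→33 and r(#18)→37: differences scale by 2, so n = 2·pos + 1. Each letter becomes 2×(its alphabet position, a=1..z=26) + 1.
Undoing it on 39 33 19 9 11 37: 39→(39−1)÷2=19=s, 33→(33−1)÷2=16=p, 19→(19−1)÷2=9=i, 9→(9−1)÷2=4=d, 11→(11−1)÷2=5=e, 37→(37−1)÷2=18=r.

spider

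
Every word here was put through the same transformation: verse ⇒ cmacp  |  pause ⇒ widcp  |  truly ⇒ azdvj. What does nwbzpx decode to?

In verse: v→c is +7, e→m is +8, r→a is +9, s→c is +10 — the shift increases by 1 each position. Each letter shifts forward by (position + 7), i.e. 7, 8, 9, … — the shift grows by one for each successive letter.
Reversing it on nwbzpx: n−7=g, w−8=o, b−9=s, z−10=p, p−11=e, x−12=l.

gospel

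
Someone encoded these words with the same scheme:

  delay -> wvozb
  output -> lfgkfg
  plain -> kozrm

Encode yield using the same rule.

brvow

This is the alphabet-reversal cipher (Atbash): a becomes z, b becomes y, etc.
Applying it to yield: y↔b, i↔r, e↔v, l↔o, d↔w.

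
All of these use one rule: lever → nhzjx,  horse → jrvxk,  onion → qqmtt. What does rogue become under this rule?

trkzk

In lever: l→n is +2, e→h is +3, v→z is +4, e→j is +5 — the shift increases by 1 each position. Letter i (0-indexed) is shifted by i+2, so successive shifts are 2, 3, 4, ….
For rogue: r+2=t, o+3=r, g+4=k, u+5=z, e+6=k.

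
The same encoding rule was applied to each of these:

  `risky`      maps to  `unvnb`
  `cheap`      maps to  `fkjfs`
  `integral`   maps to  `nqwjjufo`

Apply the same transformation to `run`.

The shift depends on letter class: consonant r→u is +3, but vowel i→n is +5. Two shifts are in play — +5 for a/e/i/o/u, +3 for every other letter.
Applying it to run: r(cons)+3=u, u(vowel)+5=z, n(cons)+3=q.

uzq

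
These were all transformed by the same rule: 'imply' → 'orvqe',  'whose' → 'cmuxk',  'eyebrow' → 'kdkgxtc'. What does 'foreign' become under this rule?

The shifts repeat in a cycle of length 2: positions 0,1,… shift by +6, +5, then the pattern repeats.
For foreign: f+6=l, o+5=t, r+6=x, e+5=j, i+6=o, g+5=l, n+6=t.

ltxjolt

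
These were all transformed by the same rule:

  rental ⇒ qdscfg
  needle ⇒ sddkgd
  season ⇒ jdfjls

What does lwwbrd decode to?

r(17)→q(16) and e(4)→d(3) fit y≡19x+5 (mod 26); the inverse of 19 mod 26 is 11. This is an affine cipher: with a=0,…,z=25, each position x becomes (19x+5) mod 26.
Undoing it on lwwbrd: l(11)→11·(11−5)≡14=o; w(22)→11·(22−5)≡5=f; w(22)→11·(22−5)≡5=f; b(1)→11·(1−5)≡8=i; r(17)→11·(17−5)≡2=c; d(3)→11·(3−5)≡4=e (all mod 26).

office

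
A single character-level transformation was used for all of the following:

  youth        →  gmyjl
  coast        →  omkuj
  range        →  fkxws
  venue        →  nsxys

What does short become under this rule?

ulmfj

y(24)→g(6) and o(14)→m(12) fit y≡15x+10 (mod 26); the inverse of 15 mod 26 is 7. Each letter's alphabet position (a=0..z=25) is mapped through 15·x+10 mod 26 — an affine cipher.
For short: s(18)→15·18+10≡20=u; h(7)→15·7+10≡11=l; o(14)→15·14+10≡12=m; r(17)→15·17+10≡5=f; t(19)→15·19+10≡9=j (all mod 26).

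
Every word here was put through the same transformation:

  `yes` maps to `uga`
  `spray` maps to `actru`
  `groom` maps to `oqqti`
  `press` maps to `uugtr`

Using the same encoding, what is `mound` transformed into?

Two steps: reverse the string, then apply a Caesar shift of +2.
On mound: reverse → dnuom; then shift: d+2=f, n+2=p, u+2=w, o+2=q, m+2=o.

fpwqo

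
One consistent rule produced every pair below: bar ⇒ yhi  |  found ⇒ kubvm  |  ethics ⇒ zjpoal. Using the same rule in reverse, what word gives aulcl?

event

The output letters match the input read backwards, each shifted +7: bar reversed is rab. The word is reversed, then every letter is shifted forward by 7.
Decoding aulcl: shift back: a−7=t, u−7=n, l−7=e, c−7=v, l−7=e → tneve; then reverse → event.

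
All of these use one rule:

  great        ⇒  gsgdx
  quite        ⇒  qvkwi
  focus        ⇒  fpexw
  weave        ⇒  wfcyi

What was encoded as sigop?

In great: g→g is +0, r→s is +1, e→g is +2, a→d is +3 — the shift increases by 1 each position. The shift increases by 1 at each position, starting from +0: 0, 1, 2, ….
Reversing it on sigop: s−0=s, i−1=h, g−2=e, o−3=l, p−4=l.

shell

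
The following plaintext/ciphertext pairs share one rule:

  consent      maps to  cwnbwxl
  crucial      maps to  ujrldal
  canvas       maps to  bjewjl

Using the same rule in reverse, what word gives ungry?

The output letters match the input read backwards, each shifted +9: consent reversed is tnesnoc. Two steps: reverse the string, then apply a Caesar shift of +9.
Undoing it on ungry: shift back: u−9=l, n−9=e, g−9=x, r−9=i, y−9=p → lexip; then reverse → pixel.

pixel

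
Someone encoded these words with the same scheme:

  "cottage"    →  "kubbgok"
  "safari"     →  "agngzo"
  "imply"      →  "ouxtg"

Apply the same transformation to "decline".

The shift depends on letter class: consonant c→k is +8, but vowel o→u is +6. Vowels shift forward by 6 and consonants shift forward by 8.
On decline: d(cons)+8=l, e(vowel)+6=k, c(cons)+8=k, l(cons)+8=t, i(vowel)+6=o, n(cons)+8=v, e(vowel)+6=k.

lkktovk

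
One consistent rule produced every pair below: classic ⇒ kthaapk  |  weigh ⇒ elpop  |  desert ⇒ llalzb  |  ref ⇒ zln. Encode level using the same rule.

Two shifts are in play — +7 for a/e/i/o/u, +8 for every other letter.
For level: l(cons)+8=t, e(vowel)+7=l, v(cons)+8=d, e(vowel)+7=l, l(cons)+8=t.

tldlt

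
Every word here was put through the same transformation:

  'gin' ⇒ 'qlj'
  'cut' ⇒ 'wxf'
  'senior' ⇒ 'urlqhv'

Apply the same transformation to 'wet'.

whz

The word is reversed, then every letter is shifted forward by 3.
For wet: reverse → tew; then shift: t+3=w, e+3=h, w+3=z.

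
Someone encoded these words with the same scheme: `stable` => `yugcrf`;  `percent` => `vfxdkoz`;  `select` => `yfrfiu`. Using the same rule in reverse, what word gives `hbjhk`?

badge

A repeating key of period 2 is used — shifts +6, +1 over and over.
Undoing it on hbjhk: h−6=b, b−1=a, j−6=d, h−1=g, k−6=e.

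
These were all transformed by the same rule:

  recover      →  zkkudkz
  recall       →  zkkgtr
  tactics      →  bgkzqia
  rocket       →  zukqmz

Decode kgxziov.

captain

Shifts by position in recover: pos 0: r→z (+8), pos 1: e→k (+6), pos 2: c→k (+8), pos 3: o→u (+6) — repeating every 2. The shifts repeat in a cycle of length 2: positions 0,1,… shift by +8, +6, then the pattern repeats.
Undoing it on kgxziov: k−8=c, g−6=a, x−8=p, z−6=t, i−8=a, o−6=i, v−8=n.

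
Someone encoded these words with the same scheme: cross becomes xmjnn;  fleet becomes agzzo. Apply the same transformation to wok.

Each letter is shifted forward by 21 in the alphabet (a Caesar shift of +21).
On wok: w+21=r, o+21=j, k+21=f.

rjf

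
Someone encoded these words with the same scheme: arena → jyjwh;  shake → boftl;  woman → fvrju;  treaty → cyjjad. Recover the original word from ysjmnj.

pledge

Shifts by position in arena: pos 0: a→j (+9), pos 1: r→y (+7), pos 2: e→j (+5), pos 3: n→w (+9), pos 4: a→h (+7) — repeating every 3. A repeating key of period 3 is used — shifts +9, +7, +5 over and over.
Decoding ysjmnj: y−9=p, s−7=l, j−5=e, m−9=d, n−7=g, j−5=e.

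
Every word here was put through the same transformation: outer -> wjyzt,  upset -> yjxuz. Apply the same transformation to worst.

The output letters match the input read backwards, each shifted +5: outer reversed is retuo. Read the word backwards and shift each letter +5.
On worst: reverse → tsrow; then shift: t+5=y, s+5=x, r+5=w, o+5=t, w+5=b.

yxwtb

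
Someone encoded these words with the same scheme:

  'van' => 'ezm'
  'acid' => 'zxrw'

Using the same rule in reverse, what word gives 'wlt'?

dog

Each pair mirrors across the alphabet (v↔e, a↔z, n↔m): positions sum to 25. Letters are reflected about the middle of the alphabet (position → 25−position): Atbash.
Reversing it on wlt: w↔d, l↔o, t↔g.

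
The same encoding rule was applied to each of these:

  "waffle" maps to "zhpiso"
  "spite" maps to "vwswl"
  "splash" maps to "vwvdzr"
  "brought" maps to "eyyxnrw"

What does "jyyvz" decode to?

gross

Shifts by position in waffle: pos 0: w→z (+3), pos 1: a→h (+7), pos 2: f→p (+10), pos 3: f→i (+3), pos 4: l→s (+7), pos 5: e→o (+10) — repeating every 3. The shifts repeat in a cycle of length 3: positions 0,1,… shift by +3, +7, +10, then the pattern repeats.
Decoding jyyvz: j−3=g, y−7=r, y−10=o, v−3=s, z−7=s.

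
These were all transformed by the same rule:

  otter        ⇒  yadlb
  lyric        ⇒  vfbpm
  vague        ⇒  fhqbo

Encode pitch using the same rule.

Shifts by position in otter: pos 0: o→y (+10), pos 1: t→a (+7), pos 2: t→d (+10), pos 3: e→l (+7) — repeating every 2. The shifts repeat in a cycle of length 2: positions 0,1,… shift by +10, +7, then the pattern repeats.
Applying it to pitch: p+10=z, i+7=p, t+10=d, c+7=j, h+10=r.

zpdjr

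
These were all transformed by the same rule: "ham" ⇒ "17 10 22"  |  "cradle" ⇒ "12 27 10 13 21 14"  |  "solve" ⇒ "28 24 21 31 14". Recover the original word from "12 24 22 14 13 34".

h is letter #8 and maps to 17: an offset of 9. Letters become their 1-based position plus 9 (so a→10, b→11, …).
Reversing it on 12 24 22 14 13 34: 12→(12−9)÷1=3=c, 24→(24−9)÷1=15=o, 22→(22−9)÷1=13=m, 14→(14−9)÷1=5=e, 13→(13−9)÷1=4=d, 34→(34−9)÷1=25=y.

comedy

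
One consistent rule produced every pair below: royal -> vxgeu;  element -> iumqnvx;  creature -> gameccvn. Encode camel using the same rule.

gjuiu

Shifts by position in royal: pos 0: r→v (+4), pos 1: o→x (+9), pos 2: y→g (+8), pos 3: a→e (+4), pos 4: l→u (+9) — repeating every 3. It's a Vigenère-style cipher with numeric key [4,9,8]: position i shifts by key[i mod 3].
For camel: c+4=g, a+9=j, m+8=u, e+4=i, l+9=u.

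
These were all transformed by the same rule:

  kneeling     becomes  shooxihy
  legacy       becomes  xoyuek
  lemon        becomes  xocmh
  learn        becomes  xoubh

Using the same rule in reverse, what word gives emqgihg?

Treating letters as 0–25, the rule is x ↦ 5x + 20 (mod 26).
Decoding emqgihg: e(4)→21·(4−20)≡2=c; m(12)→21·(12−20)≡14=o; q(16)→21·(16−20)≡20=u; g(6)→21·(6−20)≡18=s; i(8)→21·(8−20)≡8=i; h(7)→21·(7−20)≡13=n; g(6)→21·(6−20)≡18=s (all mod 26).

cousins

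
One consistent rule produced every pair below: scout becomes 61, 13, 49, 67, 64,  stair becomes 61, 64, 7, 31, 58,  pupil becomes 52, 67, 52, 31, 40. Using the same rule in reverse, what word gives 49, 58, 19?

ore

s(#19)→61 and c(#3)→13: differences scale by 3, so n = 3·pos + 4. The formula is n = 3×(alphabet index, a=1) + 4.
Reversing it on 49, 58, 19: 49→(49−4)÷3=15=o, 58→(58−4)÷3=18=r, 19→(19−4)÷3=5=e.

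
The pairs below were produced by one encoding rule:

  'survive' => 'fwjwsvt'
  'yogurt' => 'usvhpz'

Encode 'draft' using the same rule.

ugbse

The output letters match the input read backwards, each shifted +1: survive reversed is evivrus. The word is reversed, then every letter is shifted forward by 1.
On draft: reverse → tfard; then shift: t+1=u, f+1=g, a+1=b, r+1=s, d+1=e.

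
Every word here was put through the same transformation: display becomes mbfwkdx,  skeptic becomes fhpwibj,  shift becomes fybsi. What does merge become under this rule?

npcvp

d(3)→m(12) and i(8)→b(1) fit y≡3x+3 (mod 26); the inverse of 3 mod 26 is 9. Each letter's alphabet position (a=0..z=25) is mapped through 3·x+3 mod 26 — an affine cipher.
On merge: m(12)→3·12+3≡13=n; e(4)→3·4+3≡15=p; r(17)→3·17+3≡2=c; g(6)→3·6+3≡21=v; e(4)→3·4+3≡15=p (all mod 26).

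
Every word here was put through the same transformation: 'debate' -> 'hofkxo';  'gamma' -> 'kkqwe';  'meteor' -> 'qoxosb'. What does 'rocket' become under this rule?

vyguid

Shifts by position in debate: pos 0: d→h (+4), pos 1: e→o (+10), pos 2: b→f (+4), pos 3: a→k (+10) — repeating every 2. It's a Vigenère-style cipher with numeric key [4,10]: position i shifts by key[i mod 2].
For rocket: r+4=v, o+10=y, c+4=g, k+10=u, e+4=i, t+10=d.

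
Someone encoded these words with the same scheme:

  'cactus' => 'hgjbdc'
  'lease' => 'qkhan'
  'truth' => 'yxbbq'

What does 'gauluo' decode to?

In cactus: c→h is +5, a→g is +6, c→j is +7, t→b is +8 — the shift increases by 1 each position. Each letter shifts forward by (position + 5), i.e. 5, 6, 7, … — the shift grows by one for each successive letter.
Reversing it on gauluo: g−5=b, a−6=u, u−7=n, l−8=d, u−9=l, o−10=e.

bundle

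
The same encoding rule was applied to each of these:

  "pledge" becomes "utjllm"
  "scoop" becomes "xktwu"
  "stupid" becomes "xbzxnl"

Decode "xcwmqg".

surely

It's a Vigenère-style cipher with numeric key [5,8]: position i shifts by key[i mod 2].
Undoing it on xcwmqg: x−5=s, c−8=u, w−5=r, m−8=e, q−5=l, g−8=y.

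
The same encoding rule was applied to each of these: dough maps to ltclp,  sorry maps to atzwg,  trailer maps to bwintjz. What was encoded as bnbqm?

It's a Vigenère-style cipher with numeric key [8,5]: position i shifts by key[i mod 2].
Reversing it on bnbqm: b−8=t, n−5=i, b−8=t, q−5=l, m−8=e.

title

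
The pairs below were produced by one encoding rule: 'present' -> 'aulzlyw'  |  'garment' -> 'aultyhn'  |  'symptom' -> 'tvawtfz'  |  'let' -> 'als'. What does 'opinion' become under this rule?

The output letters match the input read backwards, each shifted +7: present reversed is tneserp. The word is reversed, then every letter is shifted forward by 7.
On opinion: reverse → noinipo; then shift: n+7=u, o+7=v, i+7=p, n+7=u, i+7=p, p+7=w, o+7=v.

uvpupwv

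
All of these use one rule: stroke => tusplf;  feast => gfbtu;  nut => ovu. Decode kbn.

It's a constant shift of +1 (ROT1).
Undoing it on kbn: k−1=j, b−1=a, n−1=m.

jam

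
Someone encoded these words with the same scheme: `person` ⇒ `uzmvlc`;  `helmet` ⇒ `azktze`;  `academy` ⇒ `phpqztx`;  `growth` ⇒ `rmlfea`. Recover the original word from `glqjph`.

zodiac

p(15)→u(20) and e(4)→z(25) fit y≡9x+15 (mod 26); the inverse of 9 mod 26 is 3. Each letter's alphabet position (a=0..z=25) is mapped through 9·x+15 mod 26 — an affine cipher.
Undoing it on glqjph: g(6)→3·(6−15)≡25=z; l(11)→3·(11−15)≡14=o; q(16)→3·(16−15)≡3=d; j(9)→3·(9−15)≡8=i; p(15)→3·(15−15)≡0=a; h(7)→3·(7−15)≡2=c (all mod 26).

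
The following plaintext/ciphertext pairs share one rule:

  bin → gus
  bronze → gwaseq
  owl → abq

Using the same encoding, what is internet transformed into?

The shift depends on letter class: consonant b→g is +5, but vowel i→u is +12. Vowels shift forward by 12 and consonants shift forward by 5.
For internet: i(vowel)+12=u, n(cons)+5=s, t(cons)+5=y, e(vowel)+12=q, r(cons)+5=w, n(cons)+5=s, e(vowel)+12=q, t(cons)+5=y.

usyqwsqy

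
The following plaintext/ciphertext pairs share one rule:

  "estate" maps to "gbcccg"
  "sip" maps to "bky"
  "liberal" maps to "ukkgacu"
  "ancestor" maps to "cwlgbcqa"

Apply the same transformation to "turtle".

Two shifts are in play — +2 for a/e/i/o/u, +9 for every other letter.
On turtle: t(cons)+9=c, u(vowel)+2=w, r(cons)+9=a, t(cons)+9=c, l(cons)+9=u, e(vowel)+2=g.

cwacug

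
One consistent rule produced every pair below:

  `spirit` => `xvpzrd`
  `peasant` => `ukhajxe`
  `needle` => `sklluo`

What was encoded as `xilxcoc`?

Letter i (0-indexed) is shifted by i+5, so successive shifts are 5, 6, 7, ….
Reversing it on xilxcoc: x−5=s, i−6=c, l−7=e, x−8=p, c−9=t, o−10=e, c−11=r.

scepter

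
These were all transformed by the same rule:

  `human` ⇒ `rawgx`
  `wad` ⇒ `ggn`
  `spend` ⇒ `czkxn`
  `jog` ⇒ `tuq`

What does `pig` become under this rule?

zoq

Two shifts are in play — +6 for a/e/i/o/u, +10 for every other letter.
Applying it to pig: p(cons)+10=z, i(vowel)+6=o, g(cons)+10=q.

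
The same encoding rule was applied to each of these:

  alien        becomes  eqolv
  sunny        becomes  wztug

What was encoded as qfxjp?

march

In alien: a→e is +4, l→q is +5, i→o is +6, e→l is +7 — the shift increases by 1 each position. Each letter shifts forward by (position + 4), i.e. 4, 5, 6, … — the shift grows by one for each successive letter.
Undoing it on qfxjp: q−4=m, f−5=a, x−6=r, j−7=c, p−8=h.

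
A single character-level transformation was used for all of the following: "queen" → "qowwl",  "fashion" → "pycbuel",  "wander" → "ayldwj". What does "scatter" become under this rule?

Treating letters as 0–25, the rule is x ↦ 19x + 24 (mod 26).
On scatter: s(18)→19·18+24≡2=c; c(2)→19·2+24≡10=k; a(0)→19·0+24≡24=y; t(19)→19·19+24≡21=v; t(19)→19·19+24≡21=v; e(4)→19·4+24≡22=w; r(17)→19·17+24≡9=j (all mod 26).

ckyvvwj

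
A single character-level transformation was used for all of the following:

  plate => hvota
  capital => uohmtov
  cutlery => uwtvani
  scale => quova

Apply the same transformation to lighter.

vmgjtan

p(15)→h(7) and l(11)→v(21) fit y≡3x+14 (mod 26); the inverse of 3 mod 26 is 9. Treating letters as 0–25, the rule is x ↦ 3x + 14 (mod 26).
For lighter: l(11)→3·11+14≡21=v; i(8)→3·8+14≡12=m; g(6)→3·6+14≡6=g; h(7)→3·7+14≡9=j; t(19)→3·19+14≡19=t; e(4)→3·4+14≡0=a; r(17)→3·17+14≡13=n (all mod 26).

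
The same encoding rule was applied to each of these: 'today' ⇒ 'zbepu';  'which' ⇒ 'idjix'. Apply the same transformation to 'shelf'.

gmfit

The output letters match the input read backwards, each shifted +1: today reversed is yadot. The word is reversed, then every letter is shifted forward by 1.
Applying it to shelf: reverse → flehs; then shift: f+1=g, l+1=m, e+1=f, h+1=i, s+1=t.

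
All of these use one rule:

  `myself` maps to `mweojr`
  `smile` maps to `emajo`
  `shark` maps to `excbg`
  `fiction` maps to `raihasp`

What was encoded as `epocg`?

Each letter's alphabet position (a=0..z=25) is mapped through 3·x+2 mod 26 — an affine cipher.
Undoing it on epocg: e(4)→9·(4−2)≡18=s; p(15)→9·(15−2)≡13=n; o(14)→9·(14−2)≡4=e; c(2)→9·(2−2)≡0=a; g(6)→9·(6−2)≡10=k (all mod 26).

sneak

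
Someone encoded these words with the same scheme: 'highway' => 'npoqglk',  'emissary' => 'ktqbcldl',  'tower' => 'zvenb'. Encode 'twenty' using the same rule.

zdmwdj

In highway: h→n is +6, i→p is +7, g→o is +8, h→q is +9 — the shift increases by 1 each position. The shift increases by 1 at each position, starting from +6: 6, 7, 8, ….
For twenty: t+6=z, w+7=d, e+8=m, n+9=w, t+10=d, y+11=j.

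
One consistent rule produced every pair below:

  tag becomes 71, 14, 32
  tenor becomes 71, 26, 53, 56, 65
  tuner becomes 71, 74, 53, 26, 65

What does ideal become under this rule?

t(#20)→71 and a(#1)→14: differences scale by 3, so n = 3·pos + 11. With a=1..z=26, the number is 3·pos + 11.
For ideal: i=9→38, d=4→23, e=5→26, a=1→14, l=12→47.

38, 23, 26, 14, 47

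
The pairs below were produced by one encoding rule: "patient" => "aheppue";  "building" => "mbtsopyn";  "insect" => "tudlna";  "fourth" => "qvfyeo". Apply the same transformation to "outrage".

zbeylnp

Shifts by position in patient: pos 0: p→a (+11), pos 1: a→h (+7), pos 2: t→e (+11), pos 3: i→p (+7) — repeating every 2. A repeating key of period 2 is used — shifts +11, +7 over and over.
Applying it to outrage: o+11=z, u+7=b, t+11=e, r+7=y, a+11=l, g+7=n, e+11=p.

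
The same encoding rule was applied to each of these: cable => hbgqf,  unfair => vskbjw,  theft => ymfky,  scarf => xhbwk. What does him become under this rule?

mjr

Two shifts are in play — +1 for a/e/i/o/u, +5 for every other letter.
For him: h(cons)+5=m, i(vowel)+1=j, m(cons)+5=r.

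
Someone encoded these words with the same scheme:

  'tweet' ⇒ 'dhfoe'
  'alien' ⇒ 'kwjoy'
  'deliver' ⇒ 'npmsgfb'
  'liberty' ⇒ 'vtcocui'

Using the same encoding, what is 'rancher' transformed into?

Shifts by position in tweet: pos 0: t→d (+10), pos 1: w→h (+11), pos 2: e→f (+1), pos 3: e→o (+10), pos 4: t→e (+11) — repeating every 3. The shifts repeat in a cycle of length 3: positions 0,1,… shift by +10, +11, +1, then the pattern repeats.
Applying it to rancher: r+10=b, a+11=l, n+1=o, c+10=m, h+11=s, e+1=f, r+10=b.

blomsfb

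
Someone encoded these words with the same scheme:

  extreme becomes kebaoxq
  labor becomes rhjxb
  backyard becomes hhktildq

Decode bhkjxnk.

In extreme: e→k is +6, x→e is +7, t→b is +8, r→a is +9 — the shift increases by 1 each position. The shift increases by 1 at each position, starting from +6: 6, 7, 8, ….
Decoding bhkjxnk: b−6=v, h−7=a, k−8=c, j−9=a, x−10=n, n−11=c, k−12=y.

vacancy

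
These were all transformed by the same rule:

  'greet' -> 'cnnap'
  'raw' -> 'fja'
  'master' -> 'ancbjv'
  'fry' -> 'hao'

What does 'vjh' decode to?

yam

The output letters match the input read backwards, each shifted +9: greet reversed is teerg. Read the word backwards and shift each letter +9.
Decoding vjh: shift back: v−9=m, j−9=a, h−9=y → may; then reverse → yam.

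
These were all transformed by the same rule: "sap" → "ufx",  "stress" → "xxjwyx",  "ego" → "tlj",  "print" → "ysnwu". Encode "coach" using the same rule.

mhfth

The word is reversed, then every letter is shifted forward by 5.
For coach: reverse → hcaoc; then shift: h+5=m, c+5=h, a+5=f, o+5=t, c+5=h.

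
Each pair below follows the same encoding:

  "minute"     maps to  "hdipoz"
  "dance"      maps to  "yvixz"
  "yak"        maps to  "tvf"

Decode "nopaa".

Compare letters: m→h is +21, i→d is +21, n→i is +21 — a constant shift. Each letter is shifted forward by 21 in the alphabet (a Caesar shift of +21).
Reversing it on nopaa: n−21=s, o−21=t, p−21=u, a−21=f, a−21=f.

stuff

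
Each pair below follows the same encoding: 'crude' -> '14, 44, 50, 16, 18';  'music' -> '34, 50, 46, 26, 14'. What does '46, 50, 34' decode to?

c(#3)→14 and r(#18)→44: differences scale by 2, so n = 2·pos + 8. Each letter becomes 2×(its alphabet position, a=1..z=26) + 8.
Reversing it on 46, 50, 34: 46→(46−8)÷2=19=s, 50→(50−8)÷2=21=u, 34→(34−8)÷2=13=m.

sum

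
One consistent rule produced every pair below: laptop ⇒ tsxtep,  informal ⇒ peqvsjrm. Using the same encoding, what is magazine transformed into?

irmdekeq

The output letters match the input read backwards, each shifted +4: laptop reversed is potpal. Two steps: reverse the string, then apply a Caesar shift of +4.
Applying it to magazine: reverse → enizagam; then shift: e+4=i, n+4=r, i+4=m, z+4=d, a+4=e, g+4=k, a+4=e, m+4=q.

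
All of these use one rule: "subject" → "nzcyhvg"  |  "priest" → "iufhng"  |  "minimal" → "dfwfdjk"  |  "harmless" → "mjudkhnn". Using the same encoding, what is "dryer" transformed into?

ouxhu

Treating letters as 0–25, the rule is x ↦ 19x + 9 (mod 26).
For dryer: d(3)→19·3+9≡14=o; r(17)→19·17+9≡20=u; y(24)→19·24+9≡23=x; e(4)→19·4+9≡7=h; r(17)→19·17+9≡20=u (all mod 26).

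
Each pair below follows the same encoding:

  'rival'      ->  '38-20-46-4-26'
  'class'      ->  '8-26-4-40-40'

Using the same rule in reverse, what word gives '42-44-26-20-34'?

r(#18)→38 and i(#9)→20: differences scale by 2, so n = 2·pos + 2. Each letter becomes 2×(its alphabet position, a=1..z=26) + 2.
Undoing it on 42-44-26-20-34: 42→(42−2)÷2=20=t, 44→(44−2)÷2=21=u, 26→(26−2)÷2=12=l, 20→(20−2)÷2=9=i, 34→(34−2)÷2=16=p.

tulip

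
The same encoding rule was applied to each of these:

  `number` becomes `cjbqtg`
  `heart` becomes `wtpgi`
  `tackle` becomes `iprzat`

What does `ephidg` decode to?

pastor

Compare letters: n→c is +15, u→j is +15, m→b is +15 — a constant shift. Every letter moves 15 places later in the alphabet, wrapping around z→a.
Decoding ephidg: e−15=p, p−15=a, h−15=s, i−15=t, d−15=o, g−15=r.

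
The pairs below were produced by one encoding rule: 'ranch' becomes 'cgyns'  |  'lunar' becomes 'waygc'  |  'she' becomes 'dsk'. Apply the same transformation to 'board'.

mugco

The rule splits by letter class: vowels +6, consonants +11.
On board: b(cons)+11=m, o(vowel)+6=u, a(vowel)+6=g, r(cons)+11=c, d(cons)+11=o.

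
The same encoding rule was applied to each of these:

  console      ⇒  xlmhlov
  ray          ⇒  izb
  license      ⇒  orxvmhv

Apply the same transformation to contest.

Each pair mirrors across the alphabet (c↔x, o↔l, n↔m): positions sum to 25. Each letter is replaced by its mirror in the alphabet: a↔z, b↔y, c↔x, and so on (the Atbash cipher).
On contest: c↔x, o↔l, n↔m, t↔g, e↔v, s↔h, t↔g.

xlmgvhg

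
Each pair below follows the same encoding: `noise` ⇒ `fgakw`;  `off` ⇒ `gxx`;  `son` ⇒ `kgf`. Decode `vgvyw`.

dodge

Compare letters: n→f is +18, o→g is +18, i→a is +18 — a constant shift. It's a constant shift of +18 (ROT18).
Decoding vgvyw: v−18=d, g−18=o, v−18=d, y−18=g, w−18=e.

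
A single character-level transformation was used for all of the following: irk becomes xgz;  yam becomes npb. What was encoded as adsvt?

lodge

Compare letters: i→x is +15, r→g is +15, k→z is +15 — a constant shift. This is a Caesar cipher with shift 15.
Reversing it on adsvt: a−15=l, d−15=o, s−15=d, v−15=g, t−15=e.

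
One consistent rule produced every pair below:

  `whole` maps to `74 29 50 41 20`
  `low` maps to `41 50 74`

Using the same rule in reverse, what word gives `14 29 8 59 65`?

Each letter becomes 3×(its alphabet position, a=1..z=26) + 5.
Reversing it on 14 29 8 59 65: 14→(14−5)÷3=3=c, 29→(29−5)÷3=8=h, 8→(8−5)÷3=1=a, 59→(59−5)÷3=18=r, 65→(65−5)÷3=20=t.

chart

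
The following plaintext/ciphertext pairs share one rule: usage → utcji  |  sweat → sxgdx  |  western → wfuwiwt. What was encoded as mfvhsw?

In usage: u→u is +0, s→t is +1, a→c is +2, g→j is +3 — the shift increases by 1 each position. Each letter shifts forward by its position index (0, 1, 2, …) — the shift grows by one for each successive letter.
Reversing it on mfvhsw: m−0=m, f−1=e, v−2=t, h−3=e, s−4=o, w−5=r.

meteor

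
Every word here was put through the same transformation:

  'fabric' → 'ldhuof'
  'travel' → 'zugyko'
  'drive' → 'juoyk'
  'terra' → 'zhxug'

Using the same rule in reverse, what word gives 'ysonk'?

Shifts by position in fabric: pos 0: f→l (+6), pos 1: a→d (+3), pos 2: b→h (+6), pos 3: r→u (+3) — repeating every 2. The shifts repeat in a cycle of length 2: positions 0,1,… shift by +6, +3, then the pattern repeats.
Decoding ysonk: y−6=s, s−3=p, o−6=i, n−3=k, k−6=e.

spike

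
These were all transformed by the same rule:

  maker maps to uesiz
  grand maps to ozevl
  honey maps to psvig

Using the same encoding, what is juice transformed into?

rymki

The shift depends on letter class: consonant m→u is +8, but vowel a→e is +4. The rule splits by letter class: vowels +4, consonants +8.
On juice: j(cons)+8=r, u(vowel)+4=y, i(vowel)+4=m, c(cons)+8=k, e(vowel)+4=i.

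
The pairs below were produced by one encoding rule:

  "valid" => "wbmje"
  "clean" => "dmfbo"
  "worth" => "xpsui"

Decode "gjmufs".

filter

Compare letters: v→w is +1, a→b is +1, l→m is +1 — a constant shift. It's a constant shift of +1 (ROT1).
Reversing it on gjmufs: g−1=f, j−1=i, m−1=l, u−1=t, f−1=e, s−1=r.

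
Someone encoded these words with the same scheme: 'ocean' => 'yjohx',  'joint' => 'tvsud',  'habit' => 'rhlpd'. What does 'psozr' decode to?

flesh

Shifts by position in ocean: pos 0: o→y (+10), pos 1: c→j (+7), pos 2: e→o (+10), pos 3: a→h (+7) — repeating every 2. The shifts repeat in a cycle of length 2: positions 0,1,… shift by +10, +7, then the pattern repeats.
Undoing it on psozr: p−10=f, s−7=l, o−10=e, z−7=s, r−10=h.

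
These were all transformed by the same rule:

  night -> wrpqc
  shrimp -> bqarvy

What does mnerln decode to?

Compare letters: n→w is +9, i→r is +9, g→p is +9 — a constant shift. It's a constant shift of +9 (ROT9).
Reversing it on mnerln: m−9=d, n−9=e, e−9=v, r−9=i, l−9=c, n−9=e.

device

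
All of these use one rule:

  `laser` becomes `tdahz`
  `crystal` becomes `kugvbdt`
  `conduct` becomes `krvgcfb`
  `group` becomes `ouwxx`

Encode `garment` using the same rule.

odzpmqb

Shifts by position in laser: pos 0: l→t (+8), pos 1: a→d (+3), pos 2: s→a (+8), pos 3: e→h (+3) — repeating every 2. It's a Vigenère-style cipher with numeric key [8,3]: position i shifts by key[i mod 2].
For garment: g+8=o, a+3=d, r+8=z, m+3=p, e+8=m, n+3=q, t+8=b.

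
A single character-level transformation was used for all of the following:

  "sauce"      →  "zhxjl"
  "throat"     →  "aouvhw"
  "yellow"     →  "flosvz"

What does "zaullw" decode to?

street

It's a Vigenère-style cipher with numeric key [7,7,3]: position i shifts by key[i mod 3].
Reversing it on zaullw: z−7=s, a−7=t, u−3=r, l−7=e, l−7=e, w−3=t.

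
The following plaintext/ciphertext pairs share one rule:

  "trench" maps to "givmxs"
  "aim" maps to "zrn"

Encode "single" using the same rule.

hrmtov

Each pair mirrors across the alphabet (t↔g, r↔i, e↔v): positions sum to 25. Letters are reflected about the middle of the alphabet (position → 25−position): Atbash.
On single: s↔h, i↔r, n↔m, g↔t, l↔o, e↔v.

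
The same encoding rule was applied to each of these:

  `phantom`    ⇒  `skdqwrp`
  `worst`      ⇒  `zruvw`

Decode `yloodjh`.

village

Compare letters: p→s is +3, h→k is +3, a→d is +3 — a constant shift. It's a constant shift of +3 (ROT3).
Decoding yloodjh: y−3=v, l−3=i, o−3=l, o−3=l, d−3=a, j−3=g, h−3=e.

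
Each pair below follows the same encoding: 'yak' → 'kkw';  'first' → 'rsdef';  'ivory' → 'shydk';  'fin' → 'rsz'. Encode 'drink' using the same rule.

The shift depends on letter class: consonant y→k is +12, but vowel a→k is +10. Vowels shift forward by 10 and consonants shift forward by 12.
For drink: d(cons)+12=p, r(cons)+12=d, i(vowel)+10=s, n(cons)+12=z, k(cons)+12=w.

pdszw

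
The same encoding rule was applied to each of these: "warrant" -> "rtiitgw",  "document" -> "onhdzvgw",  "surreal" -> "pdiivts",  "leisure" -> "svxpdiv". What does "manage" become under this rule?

Treating letters as 0–25, the rule is x ↦ 7x + 19 (mod 26).
For manage: m(12)→7·12+19≡25=z; a(0)→7·0+19≡19=t; n(13)→7·13+19≡6=g; a(0)→7·0+19≡19=t; g(6)→7·6+19≡9=j; e(4)→7·4+19≡21=v (all mod 26).

ztgtjv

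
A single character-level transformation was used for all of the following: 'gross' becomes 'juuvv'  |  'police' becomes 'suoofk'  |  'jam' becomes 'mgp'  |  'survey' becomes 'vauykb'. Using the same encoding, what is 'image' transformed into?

opgjk

The rule splits by letter class: vowels +6, consonants +3.
For image: i(vowel)+6=o, m(cons)+3=p, a(vowel)+6=g, g(cons)+3=j, e(vowel)+6=k.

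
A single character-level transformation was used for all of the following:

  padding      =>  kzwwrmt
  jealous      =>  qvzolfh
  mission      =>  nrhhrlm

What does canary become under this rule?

This is the alphabet-reversal cipher (Atbash): a becomes z, b becomes y, etc.
On canary: c↔x, a↔z, n↔m, a↔z, r↔i, y↔b.

xzmzib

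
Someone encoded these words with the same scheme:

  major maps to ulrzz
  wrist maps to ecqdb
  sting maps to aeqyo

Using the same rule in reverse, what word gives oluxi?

gamma

Shifts by position in major: pos 0: m→u (+8), pos 1: a→l (+11), pos 2: j→r (+8), pos 3: o→z (+11) — repeating every 2. A repeating key of period 2 is used — shifts +8, +11 over and over.
Decoding oluxi: o−8=g, l−11=a, u−8=m, x−11=m, i−8=a.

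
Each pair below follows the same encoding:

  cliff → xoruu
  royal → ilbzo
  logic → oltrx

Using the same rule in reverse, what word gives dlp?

This is the alphabet-reversal cipher (Atbash): a becomes z, b becomes y, etc.
Decoding dlp: d↔w, l↔o, p↔k.

wok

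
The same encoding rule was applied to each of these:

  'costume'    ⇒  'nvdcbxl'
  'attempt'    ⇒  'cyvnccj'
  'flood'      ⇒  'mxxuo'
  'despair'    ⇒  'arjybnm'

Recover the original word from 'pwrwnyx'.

The output letters match the input read backwards, each shifted +9: costume reversed is emutsoc. Read the word backwards and shift each letter +9.
Decoding pwrwnyx: shift back: p−9=g, w−9=n, r−9=i, w−9=n, n−9=e, y−9=p, x−9=o → gninepo; then reverse → opening.

opening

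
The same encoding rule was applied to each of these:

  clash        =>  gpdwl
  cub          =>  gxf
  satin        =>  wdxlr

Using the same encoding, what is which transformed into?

The shift depends on letter class: consonant c→g is +4, but vowel a→d is +3. The rule splits by letter class: vowels +3, consonants +4.
Applying it to which: w(cons)+4=a, h(cons)+4=l, i(vowel)+3=l, c(cons)+4=g, h(cons)+4=l.

allgl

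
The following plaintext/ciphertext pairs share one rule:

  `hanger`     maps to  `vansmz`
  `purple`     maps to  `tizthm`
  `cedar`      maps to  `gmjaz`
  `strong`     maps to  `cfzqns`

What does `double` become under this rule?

jqidhm

h(7)→v(21) and a(0)→a(0) fit y≡3x+0 (mod 26); the inverse of 3 mod 26 is 9. Treating letters as 0–25, the rule is x ↦ 3x + 0 (mod 26).
Applying it to double: d(3)→3·3+0≡9=j; o(14)→3·14+0≡16=q; u(20)→3·20+0≡8=i; b(1)→3·1+0≡3=d; l(11)→3·11+0≡7=h; e(4)→3·4+0≡12=m (all mod 26).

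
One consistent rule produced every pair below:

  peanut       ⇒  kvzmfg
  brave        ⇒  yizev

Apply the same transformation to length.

Each pair mirrors across the alphabet (p↔k, e↔v, a↔z): positions sum to 25. Letters are reflected about the middle of the alphabet (position → 25−position): Atbash.
Applying it to length: l↔o, e↔v, n↔m, g↔t, t↔g, h↔s.

ovmtgs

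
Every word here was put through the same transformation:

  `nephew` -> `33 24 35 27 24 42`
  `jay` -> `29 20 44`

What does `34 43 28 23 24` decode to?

oxide

n is letter #14 and maps to 33: an offset of 19. Letters become their 1-based position plus 19 (so a→20, b→21, …).
Reversing it on 34 43 28 23 24: 34→(34−19)÷1=15=o, 43→(43−19)÷1=24=x, 28→(28−19)÷1=9=i, 23→(23−19)÷1=4=d, 24→(24−19)÷1=5=e.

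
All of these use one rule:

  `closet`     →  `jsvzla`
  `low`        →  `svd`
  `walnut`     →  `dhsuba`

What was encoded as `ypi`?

Each letter is shifted forward by 7 in the alphabet (a Caesar shift of +7).
Reversing it on ypi: y−7=r, p−7=i, i−7=b.

rib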